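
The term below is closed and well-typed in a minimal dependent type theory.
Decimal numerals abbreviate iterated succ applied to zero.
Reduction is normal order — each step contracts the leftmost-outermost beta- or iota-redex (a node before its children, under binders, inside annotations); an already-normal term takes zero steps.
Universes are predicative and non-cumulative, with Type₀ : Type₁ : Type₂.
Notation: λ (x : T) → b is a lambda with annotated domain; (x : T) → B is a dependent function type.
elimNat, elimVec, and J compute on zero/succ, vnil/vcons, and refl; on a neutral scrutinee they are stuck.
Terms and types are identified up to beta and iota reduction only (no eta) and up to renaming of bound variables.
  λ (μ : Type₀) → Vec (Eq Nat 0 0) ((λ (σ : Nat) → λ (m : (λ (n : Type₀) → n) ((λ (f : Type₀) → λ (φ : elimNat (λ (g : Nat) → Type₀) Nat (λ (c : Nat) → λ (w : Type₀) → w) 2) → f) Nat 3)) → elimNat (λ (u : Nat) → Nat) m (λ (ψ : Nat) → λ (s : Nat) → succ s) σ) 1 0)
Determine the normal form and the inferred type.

resulting normal form:
  λ (μ : Type₀) → Vec (Eq Nat 0 0) 1
the term's type:
  (μ : Type₀) → Type₀
observation: the term reaches its normal form after 6 normal-order steps.


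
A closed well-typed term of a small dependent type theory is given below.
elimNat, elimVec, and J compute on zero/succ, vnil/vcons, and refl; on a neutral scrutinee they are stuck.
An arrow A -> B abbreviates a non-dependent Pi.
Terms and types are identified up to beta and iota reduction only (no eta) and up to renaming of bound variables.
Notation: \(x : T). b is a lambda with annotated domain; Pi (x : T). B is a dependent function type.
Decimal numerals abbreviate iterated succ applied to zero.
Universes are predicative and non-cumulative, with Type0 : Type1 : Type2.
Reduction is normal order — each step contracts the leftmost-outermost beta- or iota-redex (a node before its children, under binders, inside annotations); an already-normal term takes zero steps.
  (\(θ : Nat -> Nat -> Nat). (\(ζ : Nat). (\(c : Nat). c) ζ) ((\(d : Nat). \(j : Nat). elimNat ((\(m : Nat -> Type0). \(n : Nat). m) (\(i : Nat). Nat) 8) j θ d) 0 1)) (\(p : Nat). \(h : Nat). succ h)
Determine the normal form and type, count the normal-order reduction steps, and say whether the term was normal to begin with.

resulting normal form:
  1
type:
  Nat
reduction steps (normal order): 6
already normal: no
first redex: a beta-redex


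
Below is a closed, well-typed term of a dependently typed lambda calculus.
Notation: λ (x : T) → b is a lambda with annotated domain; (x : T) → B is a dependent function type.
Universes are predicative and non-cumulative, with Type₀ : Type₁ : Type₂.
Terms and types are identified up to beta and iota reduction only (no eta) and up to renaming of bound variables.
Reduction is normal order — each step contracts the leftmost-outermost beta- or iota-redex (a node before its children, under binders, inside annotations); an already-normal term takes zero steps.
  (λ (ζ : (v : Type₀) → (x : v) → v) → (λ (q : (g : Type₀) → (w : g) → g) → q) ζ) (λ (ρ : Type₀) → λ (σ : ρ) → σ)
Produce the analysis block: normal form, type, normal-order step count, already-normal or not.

normal form:
  λ (ζ : Type₀) → λ (v : ζ) → v
inferred type:
  (ζ : Type₀) → (v : ζ) → ζ
reduction steps (normal order): 2
already normal: no
first redex: a beta-redex


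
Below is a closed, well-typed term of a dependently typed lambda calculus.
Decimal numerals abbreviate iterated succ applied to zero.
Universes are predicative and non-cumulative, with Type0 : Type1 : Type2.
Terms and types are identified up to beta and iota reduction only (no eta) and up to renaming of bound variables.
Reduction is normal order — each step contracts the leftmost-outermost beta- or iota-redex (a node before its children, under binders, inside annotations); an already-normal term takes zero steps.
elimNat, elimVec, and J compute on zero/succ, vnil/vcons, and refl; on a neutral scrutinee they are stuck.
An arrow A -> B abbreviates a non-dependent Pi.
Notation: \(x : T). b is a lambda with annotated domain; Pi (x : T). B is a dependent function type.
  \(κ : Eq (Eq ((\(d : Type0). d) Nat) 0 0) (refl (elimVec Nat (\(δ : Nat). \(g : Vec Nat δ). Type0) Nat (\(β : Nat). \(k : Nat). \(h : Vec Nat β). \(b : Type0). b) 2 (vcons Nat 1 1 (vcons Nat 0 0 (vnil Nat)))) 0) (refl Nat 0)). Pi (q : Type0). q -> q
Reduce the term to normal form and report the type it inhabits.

reduced normal form:
  \(κ : Eq (Eq Nat 0 0) (refl Nat 0) (refl Nat 0)). Pi (d : Type0). d -> d
inferred type:
  Eq (Eq Nat 0 0) (refl Nat 0) (refl Nat 0) -> Type1
observation: the term reaches its normal form after 12 normal-order steps.


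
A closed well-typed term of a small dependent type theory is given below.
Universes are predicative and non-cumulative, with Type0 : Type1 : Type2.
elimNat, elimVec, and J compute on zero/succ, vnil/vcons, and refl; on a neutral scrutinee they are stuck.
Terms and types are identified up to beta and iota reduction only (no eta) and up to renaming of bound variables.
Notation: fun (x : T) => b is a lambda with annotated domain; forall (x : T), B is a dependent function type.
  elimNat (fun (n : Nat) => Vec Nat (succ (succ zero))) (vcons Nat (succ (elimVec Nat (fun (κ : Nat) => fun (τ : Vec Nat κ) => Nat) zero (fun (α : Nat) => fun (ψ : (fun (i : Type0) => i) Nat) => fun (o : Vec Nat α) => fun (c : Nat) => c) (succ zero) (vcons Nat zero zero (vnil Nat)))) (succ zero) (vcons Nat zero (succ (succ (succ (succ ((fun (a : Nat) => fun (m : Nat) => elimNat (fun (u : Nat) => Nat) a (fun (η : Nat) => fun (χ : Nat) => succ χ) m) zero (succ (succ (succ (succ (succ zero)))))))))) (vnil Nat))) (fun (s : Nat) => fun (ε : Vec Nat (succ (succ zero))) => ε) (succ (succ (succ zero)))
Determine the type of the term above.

type:
  Vec Nat (succ (succ zero))


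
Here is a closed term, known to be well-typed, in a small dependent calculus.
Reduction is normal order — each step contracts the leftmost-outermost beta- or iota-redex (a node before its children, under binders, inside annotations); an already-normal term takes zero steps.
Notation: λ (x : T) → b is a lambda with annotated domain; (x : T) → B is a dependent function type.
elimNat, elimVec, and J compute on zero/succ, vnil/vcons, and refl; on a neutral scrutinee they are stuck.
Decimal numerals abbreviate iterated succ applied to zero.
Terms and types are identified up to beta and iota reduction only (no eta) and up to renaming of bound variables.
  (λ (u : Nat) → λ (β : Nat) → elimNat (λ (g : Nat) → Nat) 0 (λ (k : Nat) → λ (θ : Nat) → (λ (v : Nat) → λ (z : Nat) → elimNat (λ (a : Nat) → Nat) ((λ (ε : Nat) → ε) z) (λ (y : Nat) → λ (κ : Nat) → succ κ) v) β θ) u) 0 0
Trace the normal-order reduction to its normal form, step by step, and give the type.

normal-order reduction sequence:
  (λ (u : Nat) → λ (β : Nat) → elimNat (λ (g : Nat) → Nat) 0 (λ (k : Nat) → λ (θ : Nat) → (λ (v : Nat) → λ (z : Nat) → elimNat (λ (a : Nat) → Nat) ((λ (ε : Nat) → ε) z) (λ (y : Nat) → λ (κ : Nat) → succ κ) v) β θ) u) 0 0
  ~> (λ (u : Nat) → elimNat (λ (β : Nat) → Nat) 0 (λ (g : Nat) → λ (k : Nat) → (λ (θ : Nat) → λ (v : Nat) → elimNat (λ (z : Nat) → Nat) ((λ (a : Nat) → a) v) (λ (ε : Nat) → λ (y : Nat) → succ y) θ) u k) 0) 0
  ~> elimNat (λ (u : Nat) → Nat) 0 (λ (β : Nat) → λ (g : Nat) → (λ (k : Nat) → λ (θ : Nat) → elimNat (λ (v : Nat) → Nat) ((λ (z : Nat) → z) θ) (λ (a : Nat) → λ (ε : Nat) → succ ε) k) 0 g) 0
  ~> 0
type:
  Nat


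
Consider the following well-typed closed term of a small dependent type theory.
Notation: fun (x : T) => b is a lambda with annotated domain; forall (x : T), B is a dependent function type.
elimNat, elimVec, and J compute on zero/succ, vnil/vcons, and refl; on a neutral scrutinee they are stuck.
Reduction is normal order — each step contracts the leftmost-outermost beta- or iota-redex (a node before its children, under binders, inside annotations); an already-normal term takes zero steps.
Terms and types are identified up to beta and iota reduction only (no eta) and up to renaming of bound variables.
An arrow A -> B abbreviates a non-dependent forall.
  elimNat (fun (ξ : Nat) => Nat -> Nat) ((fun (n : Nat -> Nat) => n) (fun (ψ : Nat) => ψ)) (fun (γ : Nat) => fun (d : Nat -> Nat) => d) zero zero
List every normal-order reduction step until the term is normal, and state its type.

normal-order reduction sequence:
  elimNat (fun (ξ : Nat) => Nat -> Nat) ((fun (n : Nat -> Nat) => n) (fun (ψ : Nat) => ψ)) (fun (γ : Nat) => fun (d : Nat -> Nat) => d) zero zero
  ~> (fun (ξ : Nat -> Nat) => ξ) (fun (n : Nat) => n) zero
  ~> (fun (ξ : Nat) => ξ) zero
  ~> zero
the term's type:
  Nat


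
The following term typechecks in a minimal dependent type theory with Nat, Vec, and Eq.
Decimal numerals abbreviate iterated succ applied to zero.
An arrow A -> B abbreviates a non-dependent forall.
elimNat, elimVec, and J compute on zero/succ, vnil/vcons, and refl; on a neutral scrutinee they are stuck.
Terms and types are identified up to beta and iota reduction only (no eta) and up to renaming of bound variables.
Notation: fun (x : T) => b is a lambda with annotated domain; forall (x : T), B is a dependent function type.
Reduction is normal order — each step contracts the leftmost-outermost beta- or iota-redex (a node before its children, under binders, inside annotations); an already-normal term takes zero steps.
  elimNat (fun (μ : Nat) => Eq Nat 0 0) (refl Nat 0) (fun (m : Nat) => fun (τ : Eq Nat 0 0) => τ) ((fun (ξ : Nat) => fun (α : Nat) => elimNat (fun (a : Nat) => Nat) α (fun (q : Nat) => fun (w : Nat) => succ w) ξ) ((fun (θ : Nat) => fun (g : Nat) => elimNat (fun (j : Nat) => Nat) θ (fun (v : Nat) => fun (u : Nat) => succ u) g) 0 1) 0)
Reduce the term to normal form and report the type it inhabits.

normal form:
  refl Nat 0
type:
  Eq Nat 0 0
observation: 16 normal-order steps normalize the term, beginning with a beta-redex.


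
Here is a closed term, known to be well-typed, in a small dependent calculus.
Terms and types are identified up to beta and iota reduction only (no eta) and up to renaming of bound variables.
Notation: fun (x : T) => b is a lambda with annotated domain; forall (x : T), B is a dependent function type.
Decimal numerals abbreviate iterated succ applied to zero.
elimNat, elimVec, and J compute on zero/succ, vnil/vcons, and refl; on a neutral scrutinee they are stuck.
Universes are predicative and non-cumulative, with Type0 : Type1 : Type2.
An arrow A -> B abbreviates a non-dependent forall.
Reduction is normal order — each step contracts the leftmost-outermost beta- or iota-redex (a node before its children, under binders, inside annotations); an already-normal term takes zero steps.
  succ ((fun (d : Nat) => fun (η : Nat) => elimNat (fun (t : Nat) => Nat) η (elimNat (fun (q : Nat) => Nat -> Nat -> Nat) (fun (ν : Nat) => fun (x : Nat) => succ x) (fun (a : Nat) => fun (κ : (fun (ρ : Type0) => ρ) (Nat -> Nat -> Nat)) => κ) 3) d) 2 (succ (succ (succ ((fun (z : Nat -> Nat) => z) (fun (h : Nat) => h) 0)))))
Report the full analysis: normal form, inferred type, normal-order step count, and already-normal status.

resulting normal form:
  6
inferred type:
  Nat
steps to reach normal form (normal order): 31
already normal: no
first contracted redex: a beta-redex


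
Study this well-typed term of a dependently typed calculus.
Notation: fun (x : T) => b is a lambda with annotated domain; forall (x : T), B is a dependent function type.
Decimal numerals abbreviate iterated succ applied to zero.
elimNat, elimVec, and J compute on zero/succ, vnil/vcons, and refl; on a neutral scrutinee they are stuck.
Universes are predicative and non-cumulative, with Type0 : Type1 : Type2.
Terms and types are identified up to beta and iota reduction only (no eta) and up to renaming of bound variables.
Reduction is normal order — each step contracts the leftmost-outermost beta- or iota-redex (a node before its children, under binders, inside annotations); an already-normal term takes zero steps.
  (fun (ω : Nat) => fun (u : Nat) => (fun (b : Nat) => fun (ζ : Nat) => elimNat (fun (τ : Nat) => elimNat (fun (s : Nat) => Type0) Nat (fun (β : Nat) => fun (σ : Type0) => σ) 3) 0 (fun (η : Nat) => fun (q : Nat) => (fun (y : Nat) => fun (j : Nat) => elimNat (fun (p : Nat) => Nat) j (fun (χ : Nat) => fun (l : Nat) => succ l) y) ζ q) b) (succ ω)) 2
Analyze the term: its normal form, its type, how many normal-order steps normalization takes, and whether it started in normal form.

normal form:
  fun (ω : Nat) => fun (u : Nat) => elimNat (fun (b : Nat) => Nat) (elimNat (fun (ζ : Nat) => Nat) (elimNat (fun (τ : Nat) => Nat) 0 (fun (s : Nat) => fun (β : Nat) => succ β) u) (fun (σ : Nat) => fun (η : Nat) => succ η) u) (fun (q : Nat) => fun (y : Nat) => succ y) u
the term's type:
  forall (ω : Nat), forall (u : Nat), Nat
steps to reach normal form (normal order): 18
started in normal form: no
first redex: a beta-redex


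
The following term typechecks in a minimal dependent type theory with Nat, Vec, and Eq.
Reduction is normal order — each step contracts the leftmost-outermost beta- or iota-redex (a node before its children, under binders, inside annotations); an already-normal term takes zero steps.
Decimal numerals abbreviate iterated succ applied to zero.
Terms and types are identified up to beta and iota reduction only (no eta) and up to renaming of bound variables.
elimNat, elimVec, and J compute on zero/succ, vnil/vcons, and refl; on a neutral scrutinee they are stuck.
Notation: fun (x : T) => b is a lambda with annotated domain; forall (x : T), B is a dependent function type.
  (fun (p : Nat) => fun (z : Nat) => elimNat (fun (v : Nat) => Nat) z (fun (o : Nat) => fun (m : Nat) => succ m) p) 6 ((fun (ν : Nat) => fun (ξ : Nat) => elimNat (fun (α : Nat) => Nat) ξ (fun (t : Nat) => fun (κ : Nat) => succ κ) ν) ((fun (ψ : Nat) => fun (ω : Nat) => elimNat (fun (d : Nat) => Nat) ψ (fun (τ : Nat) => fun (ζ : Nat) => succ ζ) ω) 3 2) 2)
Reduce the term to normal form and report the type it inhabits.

normal form:
  13
type:
  Nat


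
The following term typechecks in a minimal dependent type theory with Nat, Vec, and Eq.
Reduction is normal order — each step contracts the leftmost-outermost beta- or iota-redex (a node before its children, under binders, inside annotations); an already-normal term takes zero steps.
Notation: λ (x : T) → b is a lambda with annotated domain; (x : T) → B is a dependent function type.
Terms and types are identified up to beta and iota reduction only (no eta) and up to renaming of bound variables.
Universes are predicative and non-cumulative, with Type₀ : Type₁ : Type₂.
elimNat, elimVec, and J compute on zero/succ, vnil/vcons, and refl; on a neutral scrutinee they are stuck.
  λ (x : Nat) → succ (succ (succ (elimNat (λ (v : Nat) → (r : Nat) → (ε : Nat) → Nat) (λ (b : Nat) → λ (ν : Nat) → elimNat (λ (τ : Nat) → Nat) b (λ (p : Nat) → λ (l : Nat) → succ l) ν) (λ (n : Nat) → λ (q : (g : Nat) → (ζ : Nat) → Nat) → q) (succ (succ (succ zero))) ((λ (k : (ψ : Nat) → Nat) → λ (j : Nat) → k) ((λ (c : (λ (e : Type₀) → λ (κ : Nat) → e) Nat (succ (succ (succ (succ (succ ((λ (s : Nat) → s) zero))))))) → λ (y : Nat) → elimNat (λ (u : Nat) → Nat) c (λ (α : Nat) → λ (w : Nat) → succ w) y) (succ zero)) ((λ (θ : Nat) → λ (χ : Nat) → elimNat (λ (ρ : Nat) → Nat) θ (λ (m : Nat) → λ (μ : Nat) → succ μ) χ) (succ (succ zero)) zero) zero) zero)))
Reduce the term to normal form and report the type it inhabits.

resulting normal form:
  λ (x : Nat) → succ (succ (succ (succ zero)))
inferred type:
  (x : Nat) → Nat


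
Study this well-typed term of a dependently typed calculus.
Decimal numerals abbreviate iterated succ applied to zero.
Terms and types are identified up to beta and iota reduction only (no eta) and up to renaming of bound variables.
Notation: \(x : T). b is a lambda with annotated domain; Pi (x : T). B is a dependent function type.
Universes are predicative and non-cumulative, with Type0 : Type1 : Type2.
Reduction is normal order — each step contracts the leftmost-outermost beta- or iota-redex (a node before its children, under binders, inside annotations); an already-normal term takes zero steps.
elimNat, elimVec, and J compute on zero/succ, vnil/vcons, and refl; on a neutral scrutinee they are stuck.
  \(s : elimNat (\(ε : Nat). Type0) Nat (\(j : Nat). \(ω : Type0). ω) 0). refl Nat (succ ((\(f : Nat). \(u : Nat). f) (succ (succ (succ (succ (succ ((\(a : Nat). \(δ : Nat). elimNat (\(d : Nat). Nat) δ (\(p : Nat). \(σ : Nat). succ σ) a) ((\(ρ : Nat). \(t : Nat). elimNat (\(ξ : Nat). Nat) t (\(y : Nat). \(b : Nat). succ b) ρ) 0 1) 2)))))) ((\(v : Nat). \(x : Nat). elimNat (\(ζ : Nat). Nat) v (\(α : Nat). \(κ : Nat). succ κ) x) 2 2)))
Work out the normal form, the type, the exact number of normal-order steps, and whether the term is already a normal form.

resulting normal form:
  \(s : Nat). refl Nat 9
inferred type:
  Pi (s : Nat). Eq Nat 9 9
reduction steps (normal order): 12
already normal: no
first redex: an elimNat iota-redex


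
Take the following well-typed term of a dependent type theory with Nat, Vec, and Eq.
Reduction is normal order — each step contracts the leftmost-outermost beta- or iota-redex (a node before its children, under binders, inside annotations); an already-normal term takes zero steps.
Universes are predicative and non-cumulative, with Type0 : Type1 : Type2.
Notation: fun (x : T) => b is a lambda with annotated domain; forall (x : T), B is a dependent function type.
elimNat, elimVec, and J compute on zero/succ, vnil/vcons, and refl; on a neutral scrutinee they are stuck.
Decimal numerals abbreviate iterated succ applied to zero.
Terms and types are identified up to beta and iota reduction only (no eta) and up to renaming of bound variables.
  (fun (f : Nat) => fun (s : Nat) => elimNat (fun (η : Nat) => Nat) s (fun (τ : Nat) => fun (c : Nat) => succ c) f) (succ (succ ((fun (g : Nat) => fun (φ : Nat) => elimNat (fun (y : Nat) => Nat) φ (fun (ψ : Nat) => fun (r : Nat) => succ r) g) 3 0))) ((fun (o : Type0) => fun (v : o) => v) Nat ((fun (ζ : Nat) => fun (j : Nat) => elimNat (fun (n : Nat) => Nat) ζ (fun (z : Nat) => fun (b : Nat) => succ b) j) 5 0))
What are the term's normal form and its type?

resulting normal form:
  10
the term's type:
  Nat
observation: 35 normal-order steps normalize the term, beginning with a beta-redex.


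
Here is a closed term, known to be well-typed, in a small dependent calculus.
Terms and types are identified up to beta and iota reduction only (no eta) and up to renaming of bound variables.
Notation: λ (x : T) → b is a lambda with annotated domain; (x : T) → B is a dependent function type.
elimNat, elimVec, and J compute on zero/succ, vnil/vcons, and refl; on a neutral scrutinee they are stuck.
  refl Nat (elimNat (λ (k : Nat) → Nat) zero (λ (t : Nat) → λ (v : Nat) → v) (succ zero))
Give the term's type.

the term's type:
  Eq Nat zero zero


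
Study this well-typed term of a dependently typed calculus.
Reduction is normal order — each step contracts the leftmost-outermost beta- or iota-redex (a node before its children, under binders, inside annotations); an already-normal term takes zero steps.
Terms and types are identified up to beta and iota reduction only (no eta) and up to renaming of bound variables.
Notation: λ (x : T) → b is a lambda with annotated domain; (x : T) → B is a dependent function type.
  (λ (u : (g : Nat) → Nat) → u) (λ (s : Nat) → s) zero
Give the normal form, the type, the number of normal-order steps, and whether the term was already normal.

reduced normal form:
  zero
the term's type:
  Nat
steps to reach normal form (normal order): 2
term was already normal: no
first contracted redex: a beta-redex


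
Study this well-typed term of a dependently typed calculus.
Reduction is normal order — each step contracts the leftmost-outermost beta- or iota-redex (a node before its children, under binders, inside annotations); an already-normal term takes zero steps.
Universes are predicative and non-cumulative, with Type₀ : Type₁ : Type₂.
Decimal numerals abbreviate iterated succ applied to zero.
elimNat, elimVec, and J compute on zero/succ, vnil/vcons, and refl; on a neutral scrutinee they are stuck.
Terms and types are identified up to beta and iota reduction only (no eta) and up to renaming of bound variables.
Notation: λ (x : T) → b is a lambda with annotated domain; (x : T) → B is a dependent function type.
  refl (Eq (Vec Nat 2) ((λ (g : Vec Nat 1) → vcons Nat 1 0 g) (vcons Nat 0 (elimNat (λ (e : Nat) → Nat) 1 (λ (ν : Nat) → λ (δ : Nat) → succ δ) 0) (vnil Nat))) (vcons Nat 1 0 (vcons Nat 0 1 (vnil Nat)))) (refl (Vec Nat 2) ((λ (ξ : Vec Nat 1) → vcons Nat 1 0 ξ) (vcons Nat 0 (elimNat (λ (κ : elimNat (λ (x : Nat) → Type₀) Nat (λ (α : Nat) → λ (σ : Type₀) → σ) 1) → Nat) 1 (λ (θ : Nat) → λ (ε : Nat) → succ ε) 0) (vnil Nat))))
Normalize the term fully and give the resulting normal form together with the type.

reduced normal form:
  refl (Eq (Vec Nat 2) (vcons Nat 1 0 (vcons Nat 0 1 (vnil Nat))) (vcons Nat 1 0 (vcons Nat 0 1 (vnil Nat)))) (refl (Vec Nat 2) (vcons Nat 1 0 (vcons Nat 0 1 (vnil Nat))))
the term's type:
  Eq (Eq (Vec Nat 2) (vcons Nat 1 0 (vcons Nat 0 1 (vnil Nat))) (vcons Nat 1 0 (vcons Nat 0 1 (vnil Nat)))) (refl (Vec Nat 2) (vcons Nat 1 0 (vcons Nat 0 1 (vnil Nat)))) (refl (Vec Nat 2) (vcons Nat 1 0 (vcons Nat 0 1 (vnil Nat))))


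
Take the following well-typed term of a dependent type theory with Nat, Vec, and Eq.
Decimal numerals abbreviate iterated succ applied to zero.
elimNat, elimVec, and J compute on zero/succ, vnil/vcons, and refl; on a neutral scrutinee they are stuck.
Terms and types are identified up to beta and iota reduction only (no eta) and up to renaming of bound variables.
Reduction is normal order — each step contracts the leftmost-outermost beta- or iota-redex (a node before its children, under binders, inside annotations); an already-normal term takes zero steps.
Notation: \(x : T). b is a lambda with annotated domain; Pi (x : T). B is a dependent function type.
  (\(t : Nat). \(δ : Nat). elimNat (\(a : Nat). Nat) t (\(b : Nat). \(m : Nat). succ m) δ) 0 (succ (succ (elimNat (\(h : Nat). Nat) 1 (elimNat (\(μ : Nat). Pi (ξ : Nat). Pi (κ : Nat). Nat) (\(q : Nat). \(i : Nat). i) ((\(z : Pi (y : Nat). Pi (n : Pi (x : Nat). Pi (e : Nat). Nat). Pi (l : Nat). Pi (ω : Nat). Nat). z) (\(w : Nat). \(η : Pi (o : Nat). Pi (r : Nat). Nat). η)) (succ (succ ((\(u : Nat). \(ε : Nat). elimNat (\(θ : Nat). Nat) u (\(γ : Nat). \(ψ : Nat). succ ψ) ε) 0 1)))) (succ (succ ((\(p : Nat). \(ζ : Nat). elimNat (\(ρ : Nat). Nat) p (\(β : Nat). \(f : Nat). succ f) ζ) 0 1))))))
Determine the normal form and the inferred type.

resulting normal form:
  3
type:
  Nat
observation: contracting a beta-redex first, the term normalizes in 85 steps.


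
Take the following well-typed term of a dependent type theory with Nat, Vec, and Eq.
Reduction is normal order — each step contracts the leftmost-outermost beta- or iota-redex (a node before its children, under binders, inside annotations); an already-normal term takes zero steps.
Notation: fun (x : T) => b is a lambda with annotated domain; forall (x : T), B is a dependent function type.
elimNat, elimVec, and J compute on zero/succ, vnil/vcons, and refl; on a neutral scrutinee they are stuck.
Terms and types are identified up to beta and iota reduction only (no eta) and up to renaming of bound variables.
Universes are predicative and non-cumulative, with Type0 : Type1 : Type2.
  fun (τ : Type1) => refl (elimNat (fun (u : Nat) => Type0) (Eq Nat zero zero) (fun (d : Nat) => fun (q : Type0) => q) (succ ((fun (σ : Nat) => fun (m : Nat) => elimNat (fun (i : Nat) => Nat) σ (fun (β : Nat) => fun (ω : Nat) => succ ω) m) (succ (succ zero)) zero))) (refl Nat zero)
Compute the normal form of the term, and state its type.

reduced normal form:
  fun (τ : Type1) => refl (Eq Nat zero zero) (refl Nat zero)
the term's type:
  forall (τ : Type1), Eq (Eq Nat zero zero) (refl Nat zero) (refl Nat zero)
observation: the leftmost-outermost redex is an elimNat iota-redex, and normalization takes 13 steps.


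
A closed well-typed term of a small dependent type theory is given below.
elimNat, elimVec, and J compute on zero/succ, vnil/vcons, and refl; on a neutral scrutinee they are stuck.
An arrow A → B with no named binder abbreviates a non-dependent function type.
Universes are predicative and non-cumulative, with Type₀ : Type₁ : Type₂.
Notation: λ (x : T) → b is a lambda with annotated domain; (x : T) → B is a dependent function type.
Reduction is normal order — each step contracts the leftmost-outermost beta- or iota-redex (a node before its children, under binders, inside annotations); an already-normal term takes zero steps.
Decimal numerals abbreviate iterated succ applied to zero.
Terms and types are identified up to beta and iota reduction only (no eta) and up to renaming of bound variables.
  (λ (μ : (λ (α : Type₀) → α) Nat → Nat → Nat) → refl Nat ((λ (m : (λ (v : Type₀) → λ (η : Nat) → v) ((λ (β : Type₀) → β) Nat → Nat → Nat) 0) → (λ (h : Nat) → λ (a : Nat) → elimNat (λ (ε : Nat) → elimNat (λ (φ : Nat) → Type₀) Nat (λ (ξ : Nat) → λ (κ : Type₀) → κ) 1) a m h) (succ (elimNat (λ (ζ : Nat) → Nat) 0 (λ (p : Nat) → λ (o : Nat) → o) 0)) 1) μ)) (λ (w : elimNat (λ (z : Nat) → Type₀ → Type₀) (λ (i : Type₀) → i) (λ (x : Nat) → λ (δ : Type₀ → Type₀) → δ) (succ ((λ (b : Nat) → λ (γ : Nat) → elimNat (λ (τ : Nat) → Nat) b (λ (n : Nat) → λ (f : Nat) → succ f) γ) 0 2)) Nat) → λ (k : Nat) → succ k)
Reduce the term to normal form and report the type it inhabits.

resulting normal form:
  refl Nat 2
inferred type:
  Eq Nat 2 2
observation: contracting a beta-redex first, the term normalizes in 33 steps.


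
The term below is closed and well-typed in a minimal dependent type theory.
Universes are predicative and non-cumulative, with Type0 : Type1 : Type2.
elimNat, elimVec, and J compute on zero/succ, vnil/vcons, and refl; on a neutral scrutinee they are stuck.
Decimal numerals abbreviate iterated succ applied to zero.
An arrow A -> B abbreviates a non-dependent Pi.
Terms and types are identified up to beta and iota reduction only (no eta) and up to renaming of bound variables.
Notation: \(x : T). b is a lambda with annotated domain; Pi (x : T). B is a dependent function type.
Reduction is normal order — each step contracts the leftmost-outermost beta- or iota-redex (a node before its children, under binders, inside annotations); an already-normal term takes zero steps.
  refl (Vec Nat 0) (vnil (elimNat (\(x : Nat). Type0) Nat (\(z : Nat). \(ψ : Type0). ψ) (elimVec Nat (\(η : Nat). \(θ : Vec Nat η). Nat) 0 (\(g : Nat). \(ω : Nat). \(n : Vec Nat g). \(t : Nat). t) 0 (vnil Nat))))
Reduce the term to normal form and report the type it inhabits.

normal form:
  refl (Vec Nat 0) (vnil Nat)
type:
  Eq (Vec Nat 0) (vnil Nat) (vnil Nat)


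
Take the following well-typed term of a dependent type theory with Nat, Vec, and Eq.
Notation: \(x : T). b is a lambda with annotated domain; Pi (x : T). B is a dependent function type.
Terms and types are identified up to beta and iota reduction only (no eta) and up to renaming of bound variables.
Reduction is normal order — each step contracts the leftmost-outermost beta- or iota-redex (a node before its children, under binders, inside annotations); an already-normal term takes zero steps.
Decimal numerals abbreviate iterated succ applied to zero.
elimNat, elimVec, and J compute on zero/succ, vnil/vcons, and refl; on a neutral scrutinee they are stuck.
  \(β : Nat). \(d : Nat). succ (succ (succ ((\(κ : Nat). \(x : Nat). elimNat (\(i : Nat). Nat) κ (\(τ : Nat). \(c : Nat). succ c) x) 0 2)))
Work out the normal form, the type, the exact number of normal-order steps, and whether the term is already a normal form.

reduced normal form:
  \(β : Nat). \(d : Nat). 5
inferred type:
  Pi (β : Nat). Pi (d : Nat). Nat
reduction steps (normal order): 9
started in normal form: no
first contracted redex: a beta-redex


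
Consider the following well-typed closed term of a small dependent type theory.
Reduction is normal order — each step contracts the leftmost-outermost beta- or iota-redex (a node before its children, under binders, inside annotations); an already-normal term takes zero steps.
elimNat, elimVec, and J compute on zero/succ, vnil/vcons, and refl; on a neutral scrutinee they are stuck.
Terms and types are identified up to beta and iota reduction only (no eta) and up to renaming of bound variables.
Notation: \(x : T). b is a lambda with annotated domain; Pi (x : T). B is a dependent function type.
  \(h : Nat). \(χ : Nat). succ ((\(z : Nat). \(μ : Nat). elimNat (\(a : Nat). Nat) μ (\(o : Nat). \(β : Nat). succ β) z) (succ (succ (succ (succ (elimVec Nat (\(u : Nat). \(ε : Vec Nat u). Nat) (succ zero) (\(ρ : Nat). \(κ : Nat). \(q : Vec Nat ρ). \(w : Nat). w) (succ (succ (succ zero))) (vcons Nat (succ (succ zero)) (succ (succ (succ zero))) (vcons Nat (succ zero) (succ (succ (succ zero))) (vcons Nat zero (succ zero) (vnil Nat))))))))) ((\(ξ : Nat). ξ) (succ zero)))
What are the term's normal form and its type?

resulting normal form:
  \(h : Nat). \(χ : Nat). succ (succ (succ (succ (succ (succ (succ zero))))))
the term's type:
  Pi (h : Nat). Pi (χ : Nat). Nat
observation: 35 normal-order steps separate the term from its normal form.


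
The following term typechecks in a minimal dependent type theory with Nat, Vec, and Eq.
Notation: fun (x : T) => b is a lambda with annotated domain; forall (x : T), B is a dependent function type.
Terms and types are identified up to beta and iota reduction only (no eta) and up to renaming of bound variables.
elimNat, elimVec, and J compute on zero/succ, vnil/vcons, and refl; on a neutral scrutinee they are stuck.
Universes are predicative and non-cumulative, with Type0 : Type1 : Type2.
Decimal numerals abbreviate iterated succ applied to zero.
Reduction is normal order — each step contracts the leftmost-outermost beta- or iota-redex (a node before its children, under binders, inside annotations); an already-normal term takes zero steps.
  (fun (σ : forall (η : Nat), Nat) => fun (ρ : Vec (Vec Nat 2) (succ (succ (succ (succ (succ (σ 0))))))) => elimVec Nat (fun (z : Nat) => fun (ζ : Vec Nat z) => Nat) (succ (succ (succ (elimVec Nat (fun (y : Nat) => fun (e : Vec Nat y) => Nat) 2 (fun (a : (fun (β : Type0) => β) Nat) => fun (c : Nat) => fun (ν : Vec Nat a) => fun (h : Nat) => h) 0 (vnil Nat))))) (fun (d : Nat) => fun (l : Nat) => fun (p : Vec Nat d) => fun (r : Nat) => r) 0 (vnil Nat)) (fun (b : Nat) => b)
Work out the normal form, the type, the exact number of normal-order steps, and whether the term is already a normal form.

resulting normal form:
  fun (σ : Vec (Vec Nat 2) 5) => 5
type:
  forall (σ : Vec (Vec Nat 2) 5), Nat
reduction steps (normal order): 4
term was already normal: no
first redex: a beta-redex


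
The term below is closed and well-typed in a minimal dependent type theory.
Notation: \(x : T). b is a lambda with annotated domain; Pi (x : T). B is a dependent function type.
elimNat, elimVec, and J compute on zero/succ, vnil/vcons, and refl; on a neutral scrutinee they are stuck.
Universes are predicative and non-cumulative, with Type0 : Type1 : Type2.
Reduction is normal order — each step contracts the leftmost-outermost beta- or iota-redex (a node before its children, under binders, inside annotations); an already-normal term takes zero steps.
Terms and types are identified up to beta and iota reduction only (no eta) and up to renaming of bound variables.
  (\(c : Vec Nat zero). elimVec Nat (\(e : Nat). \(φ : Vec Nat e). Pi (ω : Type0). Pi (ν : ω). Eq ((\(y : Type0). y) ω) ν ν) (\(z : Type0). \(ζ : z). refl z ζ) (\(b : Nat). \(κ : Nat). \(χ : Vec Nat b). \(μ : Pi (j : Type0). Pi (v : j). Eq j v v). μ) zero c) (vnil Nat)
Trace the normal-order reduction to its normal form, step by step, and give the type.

normal-order reduction sequence:
  (\(c : Vec Nat zero). elimVec Nat (\(e : Nat). \(φ : Vec Nat e). Pi (ω : Type0). Pi (ν : ω). Eq ((\(y : Type0). y) ω) ν ν) (\(z : Type0). \(ζ : z). refl z ζ) (\(b : Nat). \(κ : Nat). \(χ : Vec Nat b). \(μ : Pi (j : Type0). Pi (v : j). Eq j v v). μ) zero c) (vnil Nat)
  ~> elimVec Nat (\(c : Nat). \(e : Vec Nat c). Pi (φ : Type0). Pi (ω : φ). Eq ((\(ν : Type0). ν) φ) ω ω) (\(y : Type0). \(z : y). refl y z) (\(ζ : Nat). \(b : Nat). \(κ : Vec Nat ζ). \(χ : Pi (μ : Type0). Pi (j : μ). Eq μ j j). χ) zero (vnil Nat)
  ~> \(c : Type0). \(e : c). refl c e
the term's type:
  Pi (c : Type0). Pi (e : c). Eq c e e


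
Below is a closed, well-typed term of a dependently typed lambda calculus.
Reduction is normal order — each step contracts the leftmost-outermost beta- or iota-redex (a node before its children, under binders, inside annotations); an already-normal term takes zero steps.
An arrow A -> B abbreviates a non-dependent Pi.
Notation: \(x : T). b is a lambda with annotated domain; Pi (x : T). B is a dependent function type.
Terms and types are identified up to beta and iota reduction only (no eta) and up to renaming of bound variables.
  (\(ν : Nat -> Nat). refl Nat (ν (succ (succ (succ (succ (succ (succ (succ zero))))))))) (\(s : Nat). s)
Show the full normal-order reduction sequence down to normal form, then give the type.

normal-order reduction:
  (\(ν : Nat -> Nat). refl Nat (ν (succ (succ (succ (succ (succ (succ (succ zero))))))))) (\(s : Nat). s)
  ~> refl Nat ((\(ν : Nat). ν) (succ (succ (succ (succ (succ (succ (succ zero))))))))
  ~> refl Nat (succ (succ (succ (succ (succ (succ (succ zero)))))))
the term's type:
  Eq Nat (succ (succ (succ (succ (succ (succ (succ zero))))))) (succ (succ (succ (succ (succ (succ (succ zero)))))))


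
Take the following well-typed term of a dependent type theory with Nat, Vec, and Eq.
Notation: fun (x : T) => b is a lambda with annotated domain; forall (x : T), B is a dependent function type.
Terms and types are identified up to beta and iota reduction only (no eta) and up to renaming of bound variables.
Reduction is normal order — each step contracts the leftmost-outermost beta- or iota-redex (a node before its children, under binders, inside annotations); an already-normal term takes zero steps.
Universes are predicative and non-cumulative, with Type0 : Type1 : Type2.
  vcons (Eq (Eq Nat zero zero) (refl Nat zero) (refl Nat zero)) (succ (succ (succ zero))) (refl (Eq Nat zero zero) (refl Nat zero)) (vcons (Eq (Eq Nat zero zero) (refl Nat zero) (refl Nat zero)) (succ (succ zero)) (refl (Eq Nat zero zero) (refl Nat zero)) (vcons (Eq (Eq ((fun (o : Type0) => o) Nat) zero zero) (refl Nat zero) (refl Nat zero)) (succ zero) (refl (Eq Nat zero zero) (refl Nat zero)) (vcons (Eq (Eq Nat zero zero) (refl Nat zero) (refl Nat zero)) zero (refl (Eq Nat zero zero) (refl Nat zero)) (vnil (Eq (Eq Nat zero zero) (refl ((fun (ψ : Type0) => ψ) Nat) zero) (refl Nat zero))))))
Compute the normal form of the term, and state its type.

resulting normal form:
  vcons (Eq (Eq Nat zero zero) (refl Nat zero) (refl Nat zero)) (succ (succ (succ zero))) (refl (Eq Nat zero zero) (refl Nat zero)) (vcons (Eq (Eq Nat zero zero) (refl Nat zero) (refl Nat zero)) (succ (succ zero)) (refl (Eq Nat zero zero) (refl Nat zero)) (vcons (Eq (Eq Nat zero zero) (refl Nat zero) (refl Nat zero)) (succ zero) (refl (Eq Nat zero zero) (refl Nat zero)) (vcons (Eq (Eq Nat zero zero) (refl Nat zero) (refl Nat zero)) zero (refl (Eq Nat zero zero) (refl Nat zero)) (vnil (Eq (Eq Nat zero zero) (refl Nat zero) (refl Nat zero))))))
type:
  Vec (Eq (Eq Nat zero zero) (refl Nat zero) (refl Nat zero)) (succ (succ (succ (succ zero))))
observation: the first redex contracted is a beta-redex; the normal form is reached in 2 normal-order steps.


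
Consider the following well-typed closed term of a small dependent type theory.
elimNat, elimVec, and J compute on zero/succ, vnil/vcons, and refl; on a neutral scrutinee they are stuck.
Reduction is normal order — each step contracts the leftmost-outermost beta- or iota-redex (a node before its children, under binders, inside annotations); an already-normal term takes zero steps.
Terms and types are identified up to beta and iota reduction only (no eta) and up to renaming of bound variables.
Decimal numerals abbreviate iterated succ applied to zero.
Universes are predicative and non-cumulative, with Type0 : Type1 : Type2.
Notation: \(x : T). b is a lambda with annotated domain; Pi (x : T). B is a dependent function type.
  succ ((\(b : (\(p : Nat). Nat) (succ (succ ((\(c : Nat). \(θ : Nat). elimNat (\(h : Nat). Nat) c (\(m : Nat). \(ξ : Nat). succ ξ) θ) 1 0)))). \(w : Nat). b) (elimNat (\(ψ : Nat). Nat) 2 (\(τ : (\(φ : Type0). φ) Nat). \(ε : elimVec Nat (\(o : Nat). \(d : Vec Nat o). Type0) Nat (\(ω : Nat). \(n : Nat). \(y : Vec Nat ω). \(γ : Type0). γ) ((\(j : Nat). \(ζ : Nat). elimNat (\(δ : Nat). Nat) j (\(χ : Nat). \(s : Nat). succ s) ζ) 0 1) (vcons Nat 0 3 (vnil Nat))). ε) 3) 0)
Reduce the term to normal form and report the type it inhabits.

resulting normal form:
  3
inferred type:
  Nat


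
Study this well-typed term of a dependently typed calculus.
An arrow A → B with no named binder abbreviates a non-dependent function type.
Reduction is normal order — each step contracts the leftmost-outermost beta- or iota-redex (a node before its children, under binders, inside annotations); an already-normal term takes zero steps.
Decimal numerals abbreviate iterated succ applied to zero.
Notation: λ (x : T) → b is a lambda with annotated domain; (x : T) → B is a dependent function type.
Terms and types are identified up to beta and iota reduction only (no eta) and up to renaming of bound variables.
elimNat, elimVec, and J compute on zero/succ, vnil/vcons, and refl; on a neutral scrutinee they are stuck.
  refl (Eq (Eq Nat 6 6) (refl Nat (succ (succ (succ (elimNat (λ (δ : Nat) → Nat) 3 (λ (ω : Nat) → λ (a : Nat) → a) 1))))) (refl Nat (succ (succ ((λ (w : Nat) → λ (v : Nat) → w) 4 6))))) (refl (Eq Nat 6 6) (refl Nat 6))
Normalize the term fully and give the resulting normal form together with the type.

reduced normal form:
  refl (Eq (Eq Nat 6 6) (refl Nat 6) (refl Nat 6)) (refl (Eq Nat 6 6) (refl Nat 6))
inferred type:
  Eq (Eq (Eq Nat 6 6) (refl Nat 6) (refl Nat 6)) (refl (Eq Nat 6 6) (refl Nat 6)) (refl (Eq Nat 6 6) (refl Nat 6))


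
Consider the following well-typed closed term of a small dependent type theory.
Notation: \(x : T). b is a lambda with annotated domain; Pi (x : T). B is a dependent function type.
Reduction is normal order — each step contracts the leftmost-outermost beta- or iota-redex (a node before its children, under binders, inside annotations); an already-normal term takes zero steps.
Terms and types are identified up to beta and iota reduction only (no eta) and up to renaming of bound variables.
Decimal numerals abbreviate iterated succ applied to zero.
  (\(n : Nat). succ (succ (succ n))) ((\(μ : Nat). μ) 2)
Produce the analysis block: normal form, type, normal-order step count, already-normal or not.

normal form:
  5
type:
  Nat
normal-order step count: 2
started in normal form: no
first redex: a beta-redex


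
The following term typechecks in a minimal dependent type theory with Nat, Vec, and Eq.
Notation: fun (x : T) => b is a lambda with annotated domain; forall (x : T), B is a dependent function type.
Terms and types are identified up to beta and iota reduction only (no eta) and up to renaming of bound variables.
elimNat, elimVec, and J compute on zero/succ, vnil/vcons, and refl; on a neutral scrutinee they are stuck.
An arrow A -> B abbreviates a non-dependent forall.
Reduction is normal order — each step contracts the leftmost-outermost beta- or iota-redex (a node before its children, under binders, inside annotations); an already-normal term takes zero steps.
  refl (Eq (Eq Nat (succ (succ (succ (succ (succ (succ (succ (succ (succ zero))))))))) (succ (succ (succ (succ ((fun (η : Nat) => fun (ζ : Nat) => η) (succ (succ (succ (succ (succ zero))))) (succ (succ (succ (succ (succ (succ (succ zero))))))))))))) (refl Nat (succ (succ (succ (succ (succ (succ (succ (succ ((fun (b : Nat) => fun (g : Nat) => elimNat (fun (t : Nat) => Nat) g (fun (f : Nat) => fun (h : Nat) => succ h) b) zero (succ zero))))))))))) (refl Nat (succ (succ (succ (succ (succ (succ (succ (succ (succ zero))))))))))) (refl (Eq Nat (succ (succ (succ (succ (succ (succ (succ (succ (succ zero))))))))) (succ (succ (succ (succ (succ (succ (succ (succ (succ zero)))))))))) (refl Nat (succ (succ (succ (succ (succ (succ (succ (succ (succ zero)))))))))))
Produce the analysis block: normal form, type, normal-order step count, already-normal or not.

resulting normal form:
  refl (Eq (Eq Nat (succ (succ (succ (succ (succ (succ (succ (succ (succ zero))))))))) (succ (succ (succ (succ (succ (succ (succ (succ (succ zero)))))))))) (refl Nat (succ (succ (succ (succ (succ (succ (succ (succ (succ zero)))))))))) (refl Nat (succ (succ (succ (succ (succ (succ (succ (succ (succ zero))))))))))) (refl (Eq Nat (succ (succ (succ (succ (succ (succ (succ (succ (succ zero))))))))) (succ (succ (succ (succ (succ (succ (succ (succ (succ zero)))))))))) (refl Nat (succ (succ (succ (succ (succ (succ (succ (succ (succ zero)))))))))))
the term's type:
  Eq (Eq (Eq Nat (succ (succ (succ (succ (succ (succ (succ (succ (succ zero))))))))) (succ (succ (succ (succ (succ (succ (succ (succ (succ zero)))))))))) (refl Nat (succ (succ (succ (succ (succ (succ (succ (succ (succ zero)))))))))) (refl Nat (succ (succ (succ (succ (succ (succ (succ (succ (succ zero))))))))))) (refl (Eq Nat (succ (succ (succ (succ (succ (succ (succ (succ (succ zero))))))))) (succ (succ (succ (succ (succ (succ (succ (succ (succ zero)))))))))) (refl Nat (succ (succ (succ (succ (succ (succ (succ (succ (succ zero))))))))))) (refl (Eq Nat (succ (succ (succ (succ (succ (succ (succ (succ (succ zero))))))))) (succ (succ (succ (succ (succ (succ (succ (succ (succ zero)))))))))) (refl Nat (succ (succ (succ (succ (succ (succ (succ (succ (succ zero)))))))))))
reduction steps (normal order): 5
term was already normal: no
first redex: a beta-redex
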